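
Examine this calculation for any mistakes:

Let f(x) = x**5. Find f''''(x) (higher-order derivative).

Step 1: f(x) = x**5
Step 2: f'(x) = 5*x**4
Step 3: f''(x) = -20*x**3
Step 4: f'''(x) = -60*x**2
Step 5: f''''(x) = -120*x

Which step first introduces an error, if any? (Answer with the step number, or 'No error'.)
Step 3

Step 3 is incorrect due to a sign flip.
The step shows: -20*x**3
The correct value should be: 20*x**3

Explanation: The sign of the whole expression was flipped: the term 20*x**3 was incorrectly written as -20*x**3
The later steps are derived from this incorrect expression, so the error originates in Step 3.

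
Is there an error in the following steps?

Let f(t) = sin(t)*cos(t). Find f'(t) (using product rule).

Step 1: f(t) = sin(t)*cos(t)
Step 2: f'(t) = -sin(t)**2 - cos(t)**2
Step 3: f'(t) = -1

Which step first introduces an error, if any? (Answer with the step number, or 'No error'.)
Step 2

Step 2 is incorrect due to a sign flip.
The step shows: -sin(t)**2 - cos(t)**2
The correct value should be: -sin(t)**2 + cos(t)**2

Explanation: The sign of one term was flipped: the term cos(t)**2 was incorrectly written as -cos(t)**2
The later steps are derived from this incorrect expression, so the error originates in Step 2.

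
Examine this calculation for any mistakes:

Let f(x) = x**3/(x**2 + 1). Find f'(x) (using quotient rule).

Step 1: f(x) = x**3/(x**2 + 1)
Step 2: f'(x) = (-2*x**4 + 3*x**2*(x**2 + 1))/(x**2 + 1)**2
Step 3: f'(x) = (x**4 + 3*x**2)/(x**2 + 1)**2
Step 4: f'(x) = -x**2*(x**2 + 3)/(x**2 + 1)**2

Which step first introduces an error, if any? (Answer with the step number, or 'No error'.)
Step 4

Step 4 is incorrect due to a sign flip.
The step shows: -x**2*(x**2 + 3)/(x**2 + 1)**2
The correct value should be: x**2*(x**2 + 3)/(x**2 + 1)**2

Explanation: The sign of the whole expression was flipped: the term x**2*(x**2 + 3)/(x**2 + 1)**2 was incorrectly written as -x**2*(x**2 + 3)/(x**2 + 1)**2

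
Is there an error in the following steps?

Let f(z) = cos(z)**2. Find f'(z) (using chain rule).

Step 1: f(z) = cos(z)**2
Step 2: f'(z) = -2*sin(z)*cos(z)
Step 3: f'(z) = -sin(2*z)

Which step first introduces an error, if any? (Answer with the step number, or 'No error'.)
No error

All steps in this derivation are correct.
The final answer f'(z) = -sin(2*z) is valid.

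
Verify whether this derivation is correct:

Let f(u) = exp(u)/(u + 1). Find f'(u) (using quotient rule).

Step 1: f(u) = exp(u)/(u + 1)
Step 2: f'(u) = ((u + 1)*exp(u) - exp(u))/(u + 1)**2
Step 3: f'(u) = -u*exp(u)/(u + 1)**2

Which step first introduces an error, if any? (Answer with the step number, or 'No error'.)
Step 3

Step 3 is incorrect due to a sign flip.
The step shows: -u*exp(u)/(u + 1)**2
The correct value should be: u*exp(u)/(u + 1)**2

Explanation: The sign of the whole expression was flipped: the term u*exp(u)/(u + 1)**2 was incorrectly written as -u*exp(u)/(u + 1)**2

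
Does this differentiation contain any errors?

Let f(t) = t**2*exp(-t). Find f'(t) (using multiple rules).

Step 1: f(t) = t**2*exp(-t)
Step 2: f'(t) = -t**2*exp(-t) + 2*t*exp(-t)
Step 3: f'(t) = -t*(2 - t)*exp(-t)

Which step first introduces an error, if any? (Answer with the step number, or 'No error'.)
Step 3

Step 3 is incorrect due to a sign flip.
The step shows: -t*(2 - t)*exp(-t)
The correct value should be: t*(2 - t)*exp(-t)

Explanation: The sign of the whole expression was flipped: the term t*(2 - t)*exp(-t) was incorrectly written as -t*(2 - t)*exp(-t)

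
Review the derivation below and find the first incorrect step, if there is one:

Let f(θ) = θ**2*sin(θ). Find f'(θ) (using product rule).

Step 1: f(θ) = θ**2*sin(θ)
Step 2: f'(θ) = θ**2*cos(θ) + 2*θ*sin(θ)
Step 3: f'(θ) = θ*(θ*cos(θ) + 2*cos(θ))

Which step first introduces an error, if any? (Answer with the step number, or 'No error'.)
Step 3

Step 3 is incorrect due to a wrong trig function.
The step shows: θ*(θ*cos(θ) + 2*cos(θ))
The correct value should be: θ*(θ*cos(θ) + 2*sin(θ))

Explanation: sin(θ) was incorrectly written as cos(θ): the term θ*(θ*cos(θ) + 2*sin(θ)) was incorrectly written as θ*(θ*cos(θ) + 2*cos(θ))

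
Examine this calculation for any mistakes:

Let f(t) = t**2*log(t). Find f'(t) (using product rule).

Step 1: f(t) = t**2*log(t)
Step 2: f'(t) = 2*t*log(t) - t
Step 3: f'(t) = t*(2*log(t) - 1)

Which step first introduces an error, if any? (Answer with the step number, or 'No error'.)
Step 2

Step 2 is incorrect due to a sign flip.
The step shows: 2*t*log(t) - t
The correct value should be: 2*t*log(t) + t

Explanation: The sign of one term was flipped: the term t was incorrectly written as -t
The later steps are derived from this incorrect expression, so the error originates in Step 2.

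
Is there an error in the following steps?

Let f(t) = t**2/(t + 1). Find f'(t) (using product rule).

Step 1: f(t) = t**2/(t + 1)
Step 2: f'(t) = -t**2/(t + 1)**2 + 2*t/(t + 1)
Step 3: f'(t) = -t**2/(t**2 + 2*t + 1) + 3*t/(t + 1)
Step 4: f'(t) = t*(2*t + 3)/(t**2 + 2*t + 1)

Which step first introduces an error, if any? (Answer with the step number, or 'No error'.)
Step 3

Step 3 is incorrect due to a wrong coefficient.
The step shows: -t**2/(t**2 + 2*t + 1) + 3*t/(t + 1)
The correct value should be: -t**2/(t**2 + 2*t + 1) + 2*t/(t + 1)

Explanation: The coefficient 2 was incorrectly written as 3: the term 2*t/(t + 1) was incorrectly written as 3*t/(t + 1)
The later steps are derived from this incorrect expression, so the error originates in Step 3.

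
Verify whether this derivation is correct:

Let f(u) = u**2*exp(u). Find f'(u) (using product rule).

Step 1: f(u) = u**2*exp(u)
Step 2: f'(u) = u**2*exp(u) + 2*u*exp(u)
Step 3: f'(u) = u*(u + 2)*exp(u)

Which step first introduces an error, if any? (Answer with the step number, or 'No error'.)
No error

All steps in this derivation are correct.
The final answer f'(u) = u*(u + 2)*exp(u) is valid.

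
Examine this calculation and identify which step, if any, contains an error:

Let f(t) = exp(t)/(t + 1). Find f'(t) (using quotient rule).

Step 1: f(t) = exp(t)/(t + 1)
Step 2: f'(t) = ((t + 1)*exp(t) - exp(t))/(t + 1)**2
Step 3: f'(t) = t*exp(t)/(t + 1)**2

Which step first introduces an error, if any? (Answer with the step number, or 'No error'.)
No error

All steps in this derivation are correct.
The final answer f'(t) = t*exp(t)/(t + 1)**2 is valid.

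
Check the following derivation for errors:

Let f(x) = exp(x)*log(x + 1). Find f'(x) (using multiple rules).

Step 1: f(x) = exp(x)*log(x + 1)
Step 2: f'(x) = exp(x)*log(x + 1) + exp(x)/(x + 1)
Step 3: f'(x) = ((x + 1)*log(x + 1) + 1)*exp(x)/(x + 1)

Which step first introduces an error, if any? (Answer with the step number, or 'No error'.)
No error

All steps in this derivation are correct.
The final answer f'(x) = ((x + 1)*log(x + 1) + 1)*exp(x)/(x + 1) is valid.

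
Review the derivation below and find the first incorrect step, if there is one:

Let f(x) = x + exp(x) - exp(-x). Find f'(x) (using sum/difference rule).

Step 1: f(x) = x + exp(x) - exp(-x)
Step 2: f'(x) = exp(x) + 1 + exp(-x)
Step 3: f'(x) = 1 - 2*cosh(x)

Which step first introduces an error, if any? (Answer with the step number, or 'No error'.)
Step 3

Step 3 is incorrect due to a sign flip.
The step shows: 1 - 2*cosh(x)
The correct value should be: 2*cosh(x) + 1

Explanation: The sign of one term was flipped: the term 2*cosh(x) was incorrectly written as -2*cosh(x)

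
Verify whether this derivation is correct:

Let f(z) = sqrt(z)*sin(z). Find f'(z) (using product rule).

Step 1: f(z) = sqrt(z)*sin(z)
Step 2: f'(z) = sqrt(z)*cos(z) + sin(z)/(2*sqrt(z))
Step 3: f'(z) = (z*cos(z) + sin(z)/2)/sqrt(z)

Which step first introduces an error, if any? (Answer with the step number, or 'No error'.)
No error

All steps in this derivation are correct.
The final answer f'(z) = (z*cos(z) + sin(z)/2)/sqrt(z) is valid.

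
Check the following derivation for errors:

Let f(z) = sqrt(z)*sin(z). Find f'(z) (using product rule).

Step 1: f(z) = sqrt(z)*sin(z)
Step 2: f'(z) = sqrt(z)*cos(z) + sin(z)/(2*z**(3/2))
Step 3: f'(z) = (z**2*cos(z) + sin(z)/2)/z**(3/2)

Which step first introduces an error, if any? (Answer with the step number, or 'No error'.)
Step 2

Step 2 is incorrect due to a wrong exponent.
The step shows: sqrt(z)*cos(z) + sin(z)/(2*z**(3/2))
The correct value should be: sqrt(z)*cos(z) + sin(z)/(2*sqrt(z))

Explanation: The exponent -1/2 on z was incorrectly written as -3/2: the term sin(z)/(2*sqrt(z)) was incorrectly written as sin(z)/(2*z**(3/2))
The later steps are derived from this incorrect expression, so the error originates in Step 2.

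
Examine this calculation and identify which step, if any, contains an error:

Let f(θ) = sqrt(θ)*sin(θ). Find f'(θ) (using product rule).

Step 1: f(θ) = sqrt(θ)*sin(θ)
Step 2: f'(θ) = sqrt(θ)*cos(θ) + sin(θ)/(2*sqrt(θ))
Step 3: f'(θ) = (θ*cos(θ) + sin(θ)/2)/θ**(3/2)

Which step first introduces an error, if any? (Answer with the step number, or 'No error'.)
Step 3

Step 3 is incorrect due to a wrong exponent.
The step shows: (θ*cos(θ) + sin(θ)/2)/θ**(3/2)
The correct value should be: (θ*cos(θ) + sin(θ)/2)/sqrt(θ)

Explanation: The exponent -1/2 on θ was incorrectly written as -3/2: the term (θ*cos(θ) + sin(θ)/2)/sqrt(θ) was incorrectly written as (θ*cos(θ) + sin(θ)/2)/θ**(3/2)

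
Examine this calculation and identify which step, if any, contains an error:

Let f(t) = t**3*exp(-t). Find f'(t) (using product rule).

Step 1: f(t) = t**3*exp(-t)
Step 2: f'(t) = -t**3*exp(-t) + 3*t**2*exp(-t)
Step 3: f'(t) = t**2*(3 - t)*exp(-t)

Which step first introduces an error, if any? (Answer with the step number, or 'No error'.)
No error

All steps in this derivation are correct.
The final answer f'(t) = t**2*(3 - t)*exp(-t) is valid.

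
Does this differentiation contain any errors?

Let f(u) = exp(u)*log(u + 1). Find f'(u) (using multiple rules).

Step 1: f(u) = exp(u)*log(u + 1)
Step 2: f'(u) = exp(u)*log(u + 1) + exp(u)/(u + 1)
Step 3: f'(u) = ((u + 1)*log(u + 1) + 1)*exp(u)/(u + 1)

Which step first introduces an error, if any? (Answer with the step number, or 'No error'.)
No error

All steps in this derivation are correct.
The final answer f'(u) = ((u + 1)*log(u + 1) + 1)*exp(u)/(u + 1) is valid.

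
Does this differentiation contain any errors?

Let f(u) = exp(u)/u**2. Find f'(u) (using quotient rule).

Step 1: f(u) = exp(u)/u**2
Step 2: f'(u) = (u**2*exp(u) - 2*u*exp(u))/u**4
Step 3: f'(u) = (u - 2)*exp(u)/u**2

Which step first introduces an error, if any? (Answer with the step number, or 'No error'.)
Step 3

Step 3 is incorrect due to a wrong exponent.
The step shows: (u - 2)*exp(u)/u**2
The correct value should be: (u - 2)*exp(u)/u**3

Explanation: The exponent -3 on u was incorrectly written as -2: the term (u - 2)*exp(u)/u**3 was incorrectly written as (u - 2)*exp(u)/u**2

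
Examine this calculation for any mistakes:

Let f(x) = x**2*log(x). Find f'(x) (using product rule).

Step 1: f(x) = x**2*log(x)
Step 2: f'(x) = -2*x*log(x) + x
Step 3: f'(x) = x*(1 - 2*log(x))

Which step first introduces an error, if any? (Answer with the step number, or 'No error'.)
Step 2

Step 2 is incorrect due to a sign flip.
The step shows: -2*x*log(x) + x
The correct value should be: 2*x*log(x) + x

Explanation: The sign of one term was flipped: the term 2*x*log(x) was incorrectly written as -2*x*log(x)
The later steps are derived from this incorrect expression, so the error originates in Step 2.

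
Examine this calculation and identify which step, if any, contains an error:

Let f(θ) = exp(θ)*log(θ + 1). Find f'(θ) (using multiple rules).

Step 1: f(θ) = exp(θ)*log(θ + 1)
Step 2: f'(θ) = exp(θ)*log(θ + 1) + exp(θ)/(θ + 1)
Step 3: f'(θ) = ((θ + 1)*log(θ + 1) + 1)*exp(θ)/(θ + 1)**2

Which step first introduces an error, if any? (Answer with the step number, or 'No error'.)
Step 3

Step 3 is incorrect due to a wrong exponent.
The step shows: ((θ + 1)*log(θ + 1) + 1)*exp(θ)/(θ + 1)**2
The correct value should be: ((θ + 1)*log(θ + 1) + 1)*exp(θ)/(θ + 1)

Explanation: The exponent -1 on θ + 1 was incorrectly written as -2: the term ((θ + 1)*log(θ + 1) + 1)*exp(θ)/(θ + 1) was incorrectly written as ((θ + 1)*log(θ + 1) + 1)*exp(θ)/(θ + 1)**2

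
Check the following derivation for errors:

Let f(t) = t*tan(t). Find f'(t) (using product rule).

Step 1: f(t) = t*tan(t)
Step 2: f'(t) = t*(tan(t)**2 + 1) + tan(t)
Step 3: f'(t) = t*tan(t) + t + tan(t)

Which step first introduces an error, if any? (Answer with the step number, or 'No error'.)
Step 3

Step 3 is incorrect due to a wrong exponent.
The step shows: t*tan(t) + t + tan(t)
The correct value should be: t*tan(t)**2 + t + tan(t)

Explanation: The exponent 2 on tan(t) was incorrectly written as 1: the term t*tan(t)**2 was incorrectly written as t*tan(t)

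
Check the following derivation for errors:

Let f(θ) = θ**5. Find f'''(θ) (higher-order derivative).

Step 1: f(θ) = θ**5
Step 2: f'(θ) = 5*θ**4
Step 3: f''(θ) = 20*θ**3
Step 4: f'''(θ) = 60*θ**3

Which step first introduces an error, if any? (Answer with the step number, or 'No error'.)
Step 4

Step 4 is incorrect due to a wrong exponent.
The step shows: 60*θ**3
The correct value should be: 60*θ**2

Explanation: The exponent 2 on θ was incorrectly written as 3: the term 60*θ**2 was incorrectly written as 60*θ**3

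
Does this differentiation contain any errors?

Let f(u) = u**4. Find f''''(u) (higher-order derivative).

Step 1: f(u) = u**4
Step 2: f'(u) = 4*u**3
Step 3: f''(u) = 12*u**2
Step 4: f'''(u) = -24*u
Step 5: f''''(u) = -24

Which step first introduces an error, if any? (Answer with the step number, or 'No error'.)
Step 4

Step 4 is incorrect due to a sign flip.
The step shows: -24*u
The correct value should be: 24*u

Explanation: The sign of the whole expression was flipped: the term 24*u was incorrectly written as -24*u
The later steps are derived from this incorrect expression, so the error originates in Step 4.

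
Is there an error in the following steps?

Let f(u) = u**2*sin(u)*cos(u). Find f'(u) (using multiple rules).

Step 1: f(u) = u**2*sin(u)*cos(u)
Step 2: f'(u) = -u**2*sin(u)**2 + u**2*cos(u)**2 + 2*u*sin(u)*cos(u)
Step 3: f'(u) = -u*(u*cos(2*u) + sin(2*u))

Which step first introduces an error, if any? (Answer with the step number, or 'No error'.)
Step 3

Step 3 is incorrect due to a sign flip.
The step shows: -u*(u*cos(2*u) + sin(2*u))
The correct value should be: u*(u*cos(2*u) + sin(2*u))

Explanation: The sign of the whole expression was flipped: the term u*(u*cos(2*u) + sin(2*u)) was incorrectly written as -u*(u*cos(2*u) + sin(2*u))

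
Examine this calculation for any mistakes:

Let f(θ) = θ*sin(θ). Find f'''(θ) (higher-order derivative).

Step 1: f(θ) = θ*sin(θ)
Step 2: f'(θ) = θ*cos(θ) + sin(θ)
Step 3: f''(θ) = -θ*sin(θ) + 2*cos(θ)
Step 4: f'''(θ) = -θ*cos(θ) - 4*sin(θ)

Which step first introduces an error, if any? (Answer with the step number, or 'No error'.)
Step 4

Step 4 is incorrect due to a wrong coefficient.
The step shows: -θ*cos(θ) - 4*sin(θ)
The correct value should be: -θ*cos(θ) - 3*sin(θ)

Explanation: The coefficient -3 was incorrectly written as -4: the term -3*sin(θ) was incorrectly written as -4*sin(θ)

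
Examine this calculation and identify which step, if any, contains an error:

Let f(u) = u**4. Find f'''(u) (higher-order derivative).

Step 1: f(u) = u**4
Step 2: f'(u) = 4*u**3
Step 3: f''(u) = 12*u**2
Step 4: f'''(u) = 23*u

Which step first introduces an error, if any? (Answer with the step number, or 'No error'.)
Step 4

Step 4 is incorrect due to a wrong coefficient.
The step shows: 23*u
The correct value should be: 24*u

Explanation: The coefficient 24 was incorrectly written as 23: the term 24*u was incorrectly written as 23*u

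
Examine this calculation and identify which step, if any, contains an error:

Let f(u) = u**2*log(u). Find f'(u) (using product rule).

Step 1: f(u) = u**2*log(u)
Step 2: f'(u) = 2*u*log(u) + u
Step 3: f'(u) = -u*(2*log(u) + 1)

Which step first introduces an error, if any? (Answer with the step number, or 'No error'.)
Step 3

Step 3 is incorrect due to a sign flip.
The step shows: -u*(2*log(u) + 1)
The correct value should be: u*(2*log(u) + 1)

Explanation: The sign of the whole expression was flipped: the term u*(2*log(u) + 1) was incorrectly written as -u*(2*log(u) + 1)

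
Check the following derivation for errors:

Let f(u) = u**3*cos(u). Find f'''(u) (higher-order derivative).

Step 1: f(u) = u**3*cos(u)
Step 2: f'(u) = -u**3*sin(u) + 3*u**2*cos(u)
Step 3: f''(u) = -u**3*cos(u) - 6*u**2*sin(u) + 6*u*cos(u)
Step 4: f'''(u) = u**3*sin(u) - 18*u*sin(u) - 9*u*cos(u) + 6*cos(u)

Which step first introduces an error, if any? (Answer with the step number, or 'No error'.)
Step 4

Step 4 is incorrect due to a wrong exponent.
The step shows: u**3*sin(u) - 18*u*sin(u) - 9*u*cos(u) + 6*cos(u)
The correct value should be: u**3*sin(u) - 9*u**2*cos(u) - 18*u*sin(u) + 6*cos(u)

Explanation: The exponent 2 on u was incorrectly written as 1: the term -9*u**2*cos(u) was incorrectly written as -9*u*cos(u)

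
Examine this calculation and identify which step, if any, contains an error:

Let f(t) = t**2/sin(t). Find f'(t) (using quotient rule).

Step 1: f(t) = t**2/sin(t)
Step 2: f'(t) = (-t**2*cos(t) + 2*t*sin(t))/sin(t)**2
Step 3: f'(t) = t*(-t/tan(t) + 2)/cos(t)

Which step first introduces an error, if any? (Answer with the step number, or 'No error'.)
Step 3

Step 3 is incorrect due to a wrong trig function.
The step shows: t*(-t/tan(t) + 2)/cos(t)
The correct value should be: t*(-t/tan(t) + 2)/sin(t)

Explanation: sin(t) was incorrectly written as cos(t): the term t*(-t/tan(t) + 2)/sin(t) was incorrectly written as t*(-t/tan(t) + 2)/cos(t)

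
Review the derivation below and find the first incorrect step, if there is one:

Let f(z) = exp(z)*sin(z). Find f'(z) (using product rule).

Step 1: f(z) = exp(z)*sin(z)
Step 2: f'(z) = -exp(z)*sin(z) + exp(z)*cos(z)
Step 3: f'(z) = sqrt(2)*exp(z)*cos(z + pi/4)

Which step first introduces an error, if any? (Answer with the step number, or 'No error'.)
Step 2

Step 2 is incorrect due to a sign flip.
The step shows: -exp(z)*sin(z) + exp(z)*cos(z)
The correct value should be: exp(z)*sin(z) + exp(z)*cos(z)

Explanation: The sign of one term was flipped: the term exp(z)*sin(z) was incorrectly written as -exp(z)*sin(z)
The later steps are derived from this incorrect expression, so the error originates in Step 2.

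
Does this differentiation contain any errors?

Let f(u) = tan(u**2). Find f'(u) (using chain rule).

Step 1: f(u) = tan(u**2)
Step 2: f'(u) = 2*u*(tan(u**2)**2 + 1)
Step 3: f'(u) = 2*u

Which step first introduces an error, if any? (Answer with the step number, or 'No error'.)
Step 3

Step 3 is incorrect due to a dropped term.
The step shows: 2*u
The correct value should be: 2*u*tan(u**2)**2 + 2*u

Explanation: A term was dropped: the term 2*u*tan(u**2)**2 was incorrectly omitted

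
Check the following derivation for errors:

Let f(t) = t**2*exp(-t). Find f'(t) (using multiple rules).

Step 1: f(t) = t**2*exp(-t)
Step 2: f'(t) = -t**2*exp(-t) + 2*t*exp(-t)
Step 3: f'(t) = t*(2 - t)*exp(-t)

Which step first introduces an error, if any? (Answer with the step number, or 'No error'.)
No error

All steps in this derivation are correct.
The final answer f'(t) = t*(2 - t)*exp(-t) is valid.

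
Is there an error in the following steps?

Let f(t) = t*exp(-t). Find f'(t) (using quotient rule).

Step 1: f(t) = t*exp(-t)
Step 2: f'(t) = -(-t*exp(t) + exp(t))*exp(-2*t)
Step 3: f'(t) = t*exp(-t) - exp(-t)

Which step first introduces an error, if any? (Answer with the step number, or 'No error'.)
Step 2

Step 2 is incorrect due to a sign flip.
The step shows: -(-t*exp(t) + exp(t))*exp(-2*t)
The correct value should be: (-t*exp(t) + exp(t))*exp(-2*t)

Explanation: The sign of the whole expression was flipped: the term (-t*exp(t) + exp(t))*exp(-2*t) was incorrectly written as -(-t*exp(t) + exp(t))*exp(-2*t)
The later steps are derived from this incorrect expression, so the error originates in Step 2.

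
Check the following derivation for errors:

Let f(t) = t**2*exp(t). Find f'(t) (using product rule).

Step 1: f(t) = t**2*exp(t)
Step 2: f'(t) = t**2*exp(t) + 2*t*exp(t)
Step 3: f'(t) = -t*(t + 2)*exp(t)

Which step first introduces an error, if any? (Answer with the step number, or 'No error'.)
Step 3

Step 3 is incorrect due to a sign flip.
The step shows: -t*(t + 2)*exp(t)
The correct value should be: t*(t + 2)*exp(t)

Explanation: The sign of the whole expression was flipped: the term t*(t + 2)*exp(t) was incorrectly written as -t*(t + 2)*exp(t)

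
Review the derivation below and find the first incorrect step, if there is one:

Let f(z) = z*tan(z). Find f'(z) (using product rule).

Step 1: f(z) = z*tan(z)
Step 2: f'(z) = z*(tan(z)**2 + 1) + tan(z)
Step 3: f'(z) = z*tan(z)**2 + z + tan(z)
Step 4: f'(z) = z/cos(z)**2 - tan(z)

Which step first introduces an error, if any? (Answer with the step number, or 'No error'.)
Step 4

Step 4 is incorrect due to a sign flip.
The step shows: z/cos(z)**2 - tan(z)
The correct value should be: z/cos(z)**2 + tan(z)

Explanation: The sign of one term was flipped: the term tan(z) was incorrectly written as -tan(z)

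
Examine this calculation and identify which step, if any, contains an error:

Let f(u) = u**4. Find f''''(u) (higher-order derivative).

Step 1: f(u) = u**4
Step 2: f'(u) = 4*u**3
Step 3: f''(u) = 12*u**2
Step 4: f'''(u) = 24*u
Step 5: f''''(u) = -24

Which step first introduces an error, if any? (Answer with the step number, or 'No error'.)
Step 5

Step 5 is incorrect due to a sign flip.
The step shows: -24
The correct value should be: 24

Explanation: The sign of the whole expression was flipped: the term 24 was incorrectly written as -24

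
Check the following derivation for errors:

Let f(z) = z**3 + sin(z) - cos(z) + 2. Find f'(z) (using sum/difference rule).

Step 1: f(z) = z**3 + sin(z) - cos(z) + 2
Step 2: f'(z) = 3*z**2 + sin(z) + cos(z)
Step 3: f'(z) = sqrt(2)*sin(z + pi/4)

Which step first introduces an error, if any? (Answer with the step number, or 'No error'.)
Step 3

Step 3 is incorrect due to a dropped term.
The step shows: sqrt(2)*sin(z + pi/4)
The correct value should be: 3*z**2 + sqrt(2)*sin(z + pi/4)

Explanation: A term was dropped: the term 3*z**2 was incorrectly omitted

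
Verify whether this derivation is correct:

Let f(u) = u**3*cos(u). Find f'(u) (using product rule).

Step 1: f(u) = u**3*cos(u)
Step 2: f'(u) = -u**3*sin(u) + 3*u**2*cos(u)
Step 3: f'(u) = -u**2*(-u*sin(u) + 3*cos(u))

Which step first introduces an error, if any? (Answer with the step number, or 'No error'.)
Step 3

Step 3 is incorrect due to a sign flip.
The step shows: -u**2*(-u*sin(u) + 3*cos(u))
The correct value should be: u**2*(-u*sin(u) + 3*cos(u))

Explanation: The sign of the whole expression was flipped: the term u**2*(-u*sin(u) + 3*cos(u)) was incorrectly written as -u**2*(-u*sin(u) + 3*cos(u))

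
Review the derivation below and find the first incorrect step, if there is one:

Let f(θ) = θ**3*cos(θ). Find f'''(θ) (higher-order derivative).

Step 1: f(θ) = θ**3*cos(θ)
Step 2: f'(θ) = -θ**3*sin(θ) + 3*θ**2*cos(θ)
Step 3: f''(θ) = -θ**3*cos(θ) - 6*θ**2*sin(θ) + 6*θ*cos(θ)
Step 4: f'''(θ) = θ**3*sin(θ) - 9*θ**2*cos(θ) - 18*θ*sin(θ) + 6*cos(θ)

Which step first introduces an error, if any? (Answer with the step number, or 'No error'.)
No error

All steps in this derivation are correct.
The final answer f'''(θ) = θ**3*sin(θ) - 9*θ**2*cos(θ) - 18*θ*sin(θ) + 6*cos(θ) is valid.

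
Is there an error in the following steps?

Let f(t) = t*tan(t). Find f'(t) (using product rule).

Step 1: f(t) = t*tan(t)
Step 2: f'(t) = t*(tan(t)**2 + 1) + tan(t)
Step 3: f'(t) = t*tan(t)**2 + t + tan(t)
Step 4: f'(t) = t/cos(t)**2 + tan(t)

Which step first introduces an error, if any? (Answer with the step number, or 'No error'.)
No error

All steps in this derivation are correct.
The final answer f'(t) = t/cos(t)**2 + tan(t) is valid.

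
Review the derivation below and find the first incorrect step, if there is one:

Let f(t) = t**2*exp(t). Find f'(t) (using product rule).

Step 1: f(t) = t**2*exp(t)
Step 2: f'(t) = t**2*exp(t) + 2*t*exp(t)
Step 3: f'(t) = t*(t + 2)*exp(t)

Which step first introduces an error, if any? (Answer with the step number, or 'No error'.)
No error

All steps in this derivation are correct.
The final answer f'(t) = t*(t + 2)*exp(t) is valid.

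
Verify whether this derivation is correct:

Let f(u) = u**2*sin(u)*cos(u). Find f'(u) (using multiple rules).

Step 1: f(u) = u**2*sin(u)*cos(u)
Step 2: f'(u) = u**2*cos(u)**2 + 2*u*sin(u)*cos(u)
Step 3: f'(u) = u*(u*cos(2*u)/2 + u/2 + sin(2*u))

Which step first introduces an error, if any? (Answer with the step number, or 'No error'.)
Step 2

Step 2 is incorrect due to a dropped term.
The step shows: u**2*cos(u)**2 + 2*u*sin(u)*cos(u)
The correct value should be: -u**2*sin(u)**2 + u**2*cos(u)**2 + 2*u*sin(u)*cos(u)

Explanation: A term was dropped: the term -u**2*sin(u)**2 was incorrectly omitted
The later steps are derived from this incorrect expression, so the error originates in Step 2.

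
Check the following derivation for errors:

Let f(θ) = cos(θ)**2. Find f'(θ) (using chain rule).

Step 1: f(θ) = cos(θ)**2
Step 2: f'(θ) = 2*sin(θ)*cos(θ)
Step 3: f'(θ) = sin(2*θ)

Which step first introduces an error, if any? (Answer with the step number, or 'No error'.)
Step 2

Step 2 is incorrect due to a sign flip.
The step shows: 2*sin(θ)*cos(θ)
The correct value should be: -2*sin(θ)*cos(θ)

Explanation: The sign of the whole expression was flipped: the term -2*sin(θ)*cos(θ) was incorrectly written as 2*sin(θ)*cos(θ)
The later steps are derived from this incorrect expression, so the error originates in Step 2.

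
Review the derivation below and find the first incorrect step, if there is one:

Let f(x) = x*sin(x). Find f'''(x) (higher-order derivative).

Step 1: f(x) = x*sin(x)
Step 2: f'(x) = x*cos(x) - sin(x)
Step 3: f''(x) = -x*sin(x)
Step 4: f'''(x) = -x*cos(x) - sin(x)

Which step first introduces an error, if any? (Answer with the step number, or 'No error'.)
Step 2

Step 2 is incorrect due to a sign flip.
The step shows: x*cos(x) - sin(x)
The correct value should be: x*cos(x) + sin(x)

Explanation: The sign of one term was flipped: the term sin(x) was incorrectly written as -sin(x)
The later steps are derived from this incorrect expression, so the error originates in Step 2.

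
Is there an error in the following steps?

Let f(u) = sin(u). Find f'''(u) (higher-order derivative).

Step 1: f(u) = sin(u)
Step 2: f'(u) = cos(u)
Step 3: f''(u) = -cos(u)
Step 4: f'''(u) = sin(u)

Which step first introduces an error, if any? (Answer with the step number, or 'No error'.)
Step 3

Step 3 is incorrect due to a wrong trig function.
The step shows: -cos(u)
The correct value should be: -sin(u)

Explanation: sin(u) was incorrectly written as cos(u): the term -sin(u) was incorrectly written as -cos(u)
The later steps are derived from this incorrect expression, so the error originates in Step 3.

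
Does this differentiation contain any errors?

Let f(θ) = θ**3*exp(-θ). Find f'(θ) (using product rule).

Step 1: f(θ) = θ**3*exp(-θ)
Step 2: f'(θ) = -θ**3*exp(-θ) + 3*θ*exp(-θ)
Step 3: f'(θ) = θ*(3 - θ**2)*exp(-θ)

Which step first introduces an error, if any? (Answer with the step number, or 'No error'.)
Step 2

Step 2 is incorrect due to a wrong exponent.
The step shows: -θ**3*exp(-θ) + 3*θ*exp(-θ)
The correct value should be: -θ**3*exp(-θ) + 3*θ**2*exp(-θ)

Explanation: The exponent 2 on θ was incorrectly written as 1: the term 3*θ**2*exp(-θ) was incorrectly written as 3*θ*exp(-θ)
The later steps are derived from this incorrect expression, so the error originates in Step 2.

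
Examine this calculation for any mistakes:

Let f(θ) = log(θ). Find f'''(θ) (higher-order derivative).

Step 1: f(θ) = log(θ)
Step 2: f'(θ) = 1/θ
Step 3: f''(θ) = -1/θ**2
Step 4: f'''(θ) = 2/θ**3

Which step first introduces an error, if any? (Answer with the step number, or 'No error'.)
No error

All steps in this derivation are correct.
The final answer f'''(θ) = 2/θ**3 is valid.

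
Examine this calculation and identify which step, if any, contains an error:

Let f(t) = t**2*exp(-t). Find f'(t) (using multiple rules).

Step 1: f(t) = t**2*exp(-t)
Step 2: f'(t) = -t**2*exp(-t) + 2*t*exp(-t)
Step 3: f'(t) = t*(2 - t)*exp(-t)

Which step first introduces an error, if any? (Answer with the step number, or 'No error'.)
No error

All steps in this derivation are correct.
The final answer f'(t) = t*(2 - t)*exp(-t) is valid.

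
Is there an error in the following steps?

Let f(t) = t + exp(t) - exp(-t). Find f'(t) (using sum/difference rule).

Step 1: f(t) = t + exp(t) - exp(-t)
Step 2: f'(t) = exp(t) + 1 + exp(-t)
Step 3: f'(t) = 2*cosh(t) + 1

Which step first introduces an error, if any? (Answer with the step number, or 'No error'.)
No error

All steps in this derivation are correct.
The final answer f'(t) = 2*cosh(t) + 1 is valid.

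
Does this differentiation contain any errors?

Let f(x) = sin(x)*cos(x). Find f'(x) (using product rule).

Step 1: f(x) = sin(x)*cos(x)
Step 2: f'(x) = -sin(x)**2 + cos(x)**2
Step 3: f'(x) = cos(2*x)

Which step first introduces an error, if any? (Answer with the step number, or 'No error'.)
No error

All steps in this derivation are correct.
The final answer f'(x) = cos(2*x) is valid.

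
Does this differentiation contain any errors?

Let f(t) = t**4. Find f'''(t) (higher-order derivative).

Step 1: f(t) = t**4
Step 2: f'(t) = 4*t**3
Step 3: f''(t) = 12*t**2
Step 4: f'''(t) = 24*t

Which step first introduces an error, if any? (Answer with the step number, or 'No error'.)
No error

All steps in this derivation are correct.
The final answer f'''(t) = 24*t is valid.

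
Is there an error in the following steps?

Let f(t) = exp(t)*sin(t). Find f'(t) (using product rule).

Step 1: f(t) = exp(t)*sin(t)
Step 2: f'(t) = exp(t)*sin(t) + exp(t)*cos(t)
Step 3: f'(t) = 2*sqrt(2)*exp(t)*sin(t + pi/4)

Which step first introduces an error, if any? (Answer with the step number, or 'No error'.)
Step 3

Step 3 is incorrect due to a wrong exponent.
The step shows: 2*sqrt(2)*exp(t)*sin(t + pi/4)
The correct value should be: sqrt(2)*exp(t)*sin(t + pi/4)

Explanation: The exponent 1/2 on 2 was incorrectly written as 3/2: the term sqrt(2)*exp(t)*sin(t + pi/4) was incorrectly written as 2*sqrt(2)*exp(t)*sin(t + pi/4)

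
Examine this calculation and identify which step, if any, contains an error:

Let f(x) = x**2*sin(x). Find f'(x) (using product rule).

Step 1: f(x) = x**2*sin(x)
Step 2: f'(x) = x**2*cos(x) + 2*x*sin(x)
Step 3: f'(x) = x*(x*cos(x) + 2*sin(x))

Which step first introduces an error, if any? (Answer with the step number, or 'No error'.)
No error

All steps in this derivation are correct.
The final answer f'(x) = x*(x*cos(x) + 2*sin(x)) is valid.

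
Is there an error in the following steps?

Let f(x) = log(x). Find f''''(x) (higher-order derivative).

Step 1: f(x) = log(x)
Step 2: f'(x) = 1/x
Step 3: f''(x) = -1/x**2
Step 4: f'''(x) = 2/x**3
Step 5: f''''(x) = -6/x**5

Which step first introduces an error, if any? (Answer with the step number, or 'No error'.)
Step 5

Step 5 is incorrect due to a wrong exponent.
The step shows: -6/x**5
The correct value should be: -6/x**4

Explanation: The exponent -4 on x was incorrectly written as -5: the term -6/x**4 was incorrectly written as -6/x**5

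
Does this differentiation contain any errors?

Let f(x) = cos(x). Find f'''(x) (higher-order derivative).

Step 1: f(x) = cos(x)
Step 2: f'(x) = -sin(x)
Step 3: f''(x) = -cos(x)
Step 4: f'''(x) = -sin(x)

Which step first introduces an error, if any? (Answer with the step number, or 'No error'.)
Step 4

Step 4 is incorrect due to a sign flip.
The step shows: -sin(x)
The correct value should be: sin(x)

Explanation: The sign of the whole expression was flipped: the term sin(x) was incorrectly written as -sin(x)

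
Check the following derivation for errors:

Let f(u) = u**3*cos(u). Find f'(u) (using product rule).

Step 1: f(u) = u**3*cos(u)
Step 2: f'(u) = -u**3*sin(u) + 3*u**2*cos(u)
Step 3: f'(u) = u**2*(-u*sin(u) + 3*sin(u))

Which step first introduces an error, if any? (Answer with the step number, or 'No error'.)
Step 3

Step 3 is incorrect due to a wrong trig function.
The step shows: u**2*(-u*sin(u) + 3*sin(u))
The correct value should be: u**2*(-u*sin(u) + 3*cos(u))

Explanation: cos(u) was incorrectly written as sin(u): the term u**2*(-u*sin(u) + 3*cos(u)) was incorrectly written as u**2*(-u*sin(u) + 3*sin(u))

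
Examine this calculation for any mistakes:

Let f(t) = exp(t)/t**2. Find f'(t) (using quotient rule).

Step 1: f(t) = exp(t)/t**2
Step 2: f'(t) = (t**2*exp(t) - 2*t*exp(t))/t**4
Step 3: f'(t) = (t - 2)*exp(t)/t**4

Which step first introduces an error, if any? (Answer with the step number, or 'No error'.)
Step 3

Step 3 is incorrect due to a wrong exponent.
The step shows: (t - 2)*exp(t)/t**4
The correct value should be: (t - 2)*exp(t)/t**3

Explanation: The exponent -3 on t was incorrectly written as -4: the term (t - 2)*exp(t)/t**3 was incorrectly written as (t - 2)*exp(t)/t**4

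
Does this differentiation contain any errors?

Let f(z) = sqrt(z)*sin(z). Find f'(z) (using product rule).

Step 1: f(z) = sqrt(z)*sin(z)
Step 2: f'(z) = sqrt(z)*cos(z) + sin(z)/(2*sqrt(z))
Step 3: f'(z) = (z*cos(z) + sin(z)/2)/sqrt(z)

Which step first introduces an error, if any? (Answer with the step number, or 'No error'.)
No error

All steps in this derivation are correct.
The final answer f'(z) = (z*cos(z) + sin(z)/2)/sqrt(z) is valid.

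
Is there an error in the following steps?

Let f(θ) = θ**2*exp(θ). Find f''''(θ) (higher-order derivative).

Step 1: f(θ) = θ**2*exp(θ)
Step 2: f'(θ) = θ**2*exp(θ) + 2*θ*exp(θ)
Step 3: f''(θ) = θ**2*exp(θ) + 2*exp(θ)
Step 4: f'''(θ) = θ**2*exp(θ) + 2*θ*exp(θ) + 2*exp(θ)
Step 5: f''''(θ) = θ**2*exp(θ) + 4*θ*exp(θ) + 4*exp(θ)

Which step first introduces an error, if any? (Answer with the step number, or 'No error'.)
Step 3

Step 3 is incorrect due to a dropped term.
The step shows: θ**2*exp(θ) + 2*exp(θ)
The correct value should be: θ**2*exp(θ) + 4*θ*exp(θ) + 2*exp(θ)

Explanation: A term was dropped: the term 4*θ*exp(θ) was incorrectly omitted
The later steps are derived from this incorrect expression, so the error originates in Step 3.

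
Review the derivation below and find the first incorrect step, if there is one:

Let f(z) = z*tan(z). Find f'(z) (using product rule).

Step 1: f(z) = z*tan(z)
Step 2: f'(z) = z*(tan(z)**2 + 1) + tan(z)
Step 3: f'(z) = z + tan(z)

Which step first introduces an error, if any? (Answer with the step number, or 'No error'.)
Step 3

Step 3 is incorrect due to a dropped term.
The step shows: z + tan(z)
The correct value should be: z*tan(z)**2 + z + tan(z)

Explanation: A term was dropped: the term z*tan(z)**2 was incorrectly omitted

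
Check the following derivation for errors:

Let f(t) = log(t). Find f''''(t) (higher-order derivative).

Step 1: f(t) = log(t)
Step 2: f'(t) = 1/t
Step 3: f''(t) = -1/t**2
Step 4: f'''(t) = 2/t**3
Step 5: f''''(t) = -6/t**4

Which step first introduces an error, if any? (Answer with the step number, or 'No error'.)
No error

All steps in this derivation are correct.
The final answer f''''(t) = -6/t**4 is valid.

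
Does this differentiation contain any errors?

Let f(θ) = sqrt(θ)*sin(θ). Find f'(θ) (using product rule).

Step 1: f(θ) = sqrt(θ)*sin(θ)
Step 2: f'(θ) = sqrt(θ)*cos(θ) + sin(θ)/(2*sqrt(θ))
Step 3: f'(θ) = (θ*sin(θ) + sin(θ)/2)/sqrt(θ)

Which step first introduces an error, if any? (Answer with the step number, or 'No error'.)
Step 3

Step 3 is incorrect due to a wrong trig function.
The step shows: (θ*sin(θ) + sin(θ)/2)/sqrt(θ)
The correct value should be: (θ*cos(θ) + sin(θ)/2)/sqrt(θ)

Explanation: cos(θ) was incorrectly written as sin(θ): the term (θ*cos(θ) + sin(θ)/2)/sqrt(θ) was incorrectly written as (θ*sin(θ) + sin(θ)/2)/sqrt(θ)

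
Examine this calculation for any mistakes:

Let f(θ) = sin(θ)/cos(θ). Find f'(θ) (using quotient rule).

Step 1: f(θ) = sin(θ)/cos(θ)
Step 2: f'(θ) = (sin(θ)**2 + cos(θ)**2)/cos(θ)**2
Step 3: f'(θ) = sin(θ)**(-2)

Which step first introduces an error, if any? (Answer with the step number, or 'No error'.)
Step 3

Step 3 is incorrect due to a wrong trig function.
The step shows: sin(θ)**(-2)
The correct value should be: cos(θ)**(-2)

Explanation: cos(θ) was incorrectly written as sin(θ): the term cos(θ)**(-2) was incorrectly written as sin(θ)**(-2)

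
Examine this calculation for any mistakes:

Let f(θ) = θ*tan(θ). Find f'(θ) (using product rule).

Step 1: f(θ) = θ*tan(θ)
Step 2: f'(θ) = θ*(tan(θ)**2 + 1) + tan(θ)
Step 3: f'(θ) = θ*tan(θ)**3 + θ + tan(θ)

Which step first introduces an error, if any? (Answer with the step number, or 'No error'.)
Step 3

Step 3 is incorrect due to a wrong exponent.
The step shows: θ*tan(θ)**3 + θ + tan(θ)
The correct value should be: θ*tan(θ)**2 + θ + tan(θ)

Explanation: The exponent 2 on tan(θ) was incorrectly written as 3: the term θ*tan(θ)**2 was incorrectly written as θ*tan(θ)**3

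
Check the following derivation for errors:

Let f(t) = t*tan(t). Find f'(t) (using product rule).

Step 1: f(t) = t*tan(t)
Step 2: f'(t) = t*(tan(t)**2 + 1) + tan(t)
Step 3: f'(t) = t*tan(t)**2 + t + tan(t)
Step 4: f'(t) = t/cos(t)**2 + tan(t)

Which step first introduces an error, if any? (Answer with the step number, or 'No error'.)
No error

All steps in this derivation are correct.
The final answer f'(t) = t/cos(t)**2 + tan(t) is valid.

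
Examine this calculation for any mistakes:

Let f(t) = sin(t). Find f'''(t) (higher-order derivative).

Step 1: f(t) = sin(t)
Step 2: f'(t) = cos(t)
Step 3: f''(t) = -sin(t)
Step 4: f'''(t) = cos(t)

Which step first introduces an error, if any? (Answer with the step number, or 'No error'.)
Step 4

Step 4 is incorrect due to a sign flip.
The step shows: cos(t)
The correct value should be: -cos(t)

Explanation: The sign of the whole expression was flipped: the term -cos(t) was incorrectly written as cos(t)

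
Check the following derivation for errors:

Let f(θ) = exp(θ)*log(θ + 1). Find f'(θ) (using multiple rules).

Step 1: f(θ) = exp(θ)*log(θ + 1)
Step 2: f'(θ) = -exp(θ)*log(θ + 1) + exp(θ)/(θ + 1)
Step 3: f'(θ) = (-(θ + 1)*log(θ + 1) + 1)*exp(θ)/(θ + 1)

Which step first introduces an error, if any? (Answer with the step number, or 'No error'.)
Step 2

Step 2 is incorrect due to a sign flip.
The step shows: -exp(θ)*log(θ + 1) + exp(θ)/(θ + 1)
The correct value should be: exp(θ)*log(θ + 1) + exp(θ)/(θ + 1)

Explanation: The sign of one term was flipped: the term exp(θ)*log(θ + 1) was incorrectly written as -exp(θ)*log(θ + 1)
The later steps are derived from this incorrect expression, so the error originates in Step 2.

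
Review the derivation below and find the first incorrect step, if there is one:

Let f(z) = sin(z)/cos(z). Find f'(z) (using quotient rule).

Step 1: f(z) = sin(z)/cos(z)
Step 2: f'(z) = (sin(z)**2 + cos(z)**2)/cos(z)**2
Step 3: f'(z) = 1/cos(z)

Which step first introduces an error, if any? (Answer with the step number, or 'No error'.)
Step 3

Step 3 is incorrect due to a wrong exponent.
The step shows: 1/cos(z)
The correct value should be: cos(z)**(-2)

Explanation: The exponent -2 on cos(z) was incorrectly written as -1: the term cos(z)**(-2) was incorrectly written as 1/cos(z)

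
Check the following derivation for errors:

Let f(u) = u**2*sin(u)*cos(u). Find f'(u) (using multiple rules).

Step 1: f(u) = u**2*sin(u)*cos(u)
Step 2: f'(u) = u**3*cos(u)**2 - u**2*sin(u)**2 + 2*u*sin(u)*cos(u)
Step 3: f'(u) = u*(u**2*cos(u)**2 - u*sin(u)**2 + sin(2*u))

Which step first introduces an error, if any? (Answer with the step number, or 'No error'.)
Step 2

Step 2 is incorrect due to a wrong exponent.
The step shows: u**3*cos(u)**2 - u**2*sin(u)**2 + 2*u*sin(u)*cos(u)
The correct value should be: -u**2*sin(u)**2 + u**2*cos(u)**2 + 2*u*sin(u)*cos(u)

Explanation: The exponent 2 on u was incorrectly written as 3: the term u**2*cos(u)**2 was incorrectly written as u**3*cos(u)**2
The later steps are derived from this incorrect expression, so the error originates in Step 2.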